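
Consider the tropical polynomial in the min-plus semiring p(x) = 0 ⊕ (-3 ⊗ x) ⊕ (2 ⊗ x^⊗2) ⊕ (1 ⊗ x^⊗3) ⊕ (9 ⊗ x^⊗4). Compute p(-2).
p(-2) = -5

A tropical monomial a ⊗ x^⊗i evaluates to a + i · x. Evaluating each term at x = -2:
  Term 0 contributes 0 + 0 · -2 = 0
  Term 1 contributes -3 + 1 · -2 = -5
  Term 2 contributes 2 + 2 · -2 = -2
  Term 3 contributes 1 + 3 · -2 = -5
  Term 4 contributes 9 + 4 · -2 = 1
p(-2) = ⊕ of these = min[0, -5, -2, -5, 1] = -5.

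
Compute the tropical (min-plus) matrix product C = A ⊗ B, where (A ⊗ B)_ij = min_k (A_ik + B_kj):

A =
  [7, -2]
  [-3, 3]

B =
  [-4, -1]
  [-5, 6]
A ⊗ B =
  [-7, 4]
  [-7, -4]

Apply the min-plus product entry-by-entry:
  C[0][0] = min over k of (A[0][0] + B[0][0] = 7 + -4 = 3, A[0][1] + B[1][0] = -2 + -5 = -7) = -7 (attained at k = 1)
  C[0][1] = min over k of (A[0][0] + B[0][1] = 7 + -1 = 6, A[0][1] + B[1][1] = -2 + 6 = 4) = 4 (attained at k = 1)
  C[1][0] = min over k of (A[1][0] + B[0][0] = -3 + -4 = -7, A[1][1] + B[1][0] = 3 + -5 = -2) = -7 (attained at k = 0)
  C[1][1] = min over k of (A[1][0] + B[0][1] = -3 + -1 = -4, A[1][1] + B[1][1] = 3 + 6 = 9) = -4 (attained at k = 0)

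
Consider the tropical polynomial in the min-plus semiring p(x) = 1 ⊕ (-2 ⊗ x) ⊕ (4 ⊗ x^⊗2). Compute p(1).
p(1) = -1

A tropical monomial a ⊗ x^⊗i evaluates to a + i · x. Evaluating each term at x = 1:
  Term 0 contributes 1 + 0 · 1 = 1
  Term 1 contributes -2 + 1 · 1 = -1
  Term 2 contributes 4 + 2 · 1 = 6
p(1) = ⊕ of these = min[1, -1, 6] = -1.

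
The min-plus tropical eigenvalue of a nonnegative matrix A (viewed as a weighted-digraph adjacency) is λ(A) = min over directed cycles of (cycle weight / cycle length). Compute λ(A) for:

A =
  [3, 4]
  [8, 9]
λ(A) = 3

Enumerate directed cycles and compute their means (weight / length). Sample:
  cycle 0 → 0: weight = 3, length = 1, mean = 3/1 ≈ 3.000
  cycle 1 → 1: weight = 9, length = 1, mean = 9/1 ≈ 9.000
  cycle 0 → 1 → 0: weight = 12, length = 2, mean = 12/2 ≈ 6.000
  cycle 1 → 0 → 1: weight = 12, length = 2, mean = 12/2 ≈ 6.000
Minimum mean = 3.000, attained e.g. along the cycle 0 → 0 with weight 3 and length 1. So λ(A) = 3/1 = 3.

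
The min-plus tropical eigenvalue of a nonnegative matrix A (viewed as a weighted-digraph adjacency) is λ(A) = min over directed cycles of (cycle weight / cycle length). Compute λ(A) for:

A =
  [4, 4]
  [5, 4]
λ(A) = 4

Enumerate directed cycles and compute their means (weight / length). Sample:
  cycle 0 → 0: weight = 4, length = 1, mean = 4/1 ≈ 4.000
  cycle 1 → 1: weight = 4, length = 1, mean = 4/1 ≈ 4.000
  cycle 0 → 1 → 0: weight = 9, length = 2, mean = 9/2 ≈ 4.500
  cycle 1 → 0 → 1: weight = 9, length = 2, mean = 9/2 ≈ 4.500
Minimum mean = 4.000, attained e.g. along the cycle 0 → 0 with weight 4 and length 1. So λ(A) = 4/1 = 4.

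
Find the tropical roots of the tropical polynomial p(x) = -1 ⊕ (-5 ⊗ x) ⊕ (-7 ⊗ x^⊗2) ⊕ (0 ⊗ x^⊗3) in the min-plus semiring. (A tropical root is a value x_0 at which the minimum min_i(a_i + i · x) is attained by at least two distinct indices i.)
Roots: {-7, 2, 4}

Each tropical root is a break point of the lower envelope of the lines y = a_i + i · x (there are 4 lines, with slopes 0, 1, ..., 3). Only the lines that attain the minimum somewhere contribute to roots; other lines are dominated. Here the surviving (envelope) indices are i = 3, i = 2, i = 1, i = 0.
Intersections between consecutive envelope lines give the roots: for adjacent envelope indices i < j the intersection is x = (a_i − a_j) / (j − i). Reading off the sorted break points: {-7, 2, 4}.
Verification: at each break x_0, at least two indices attain the minimum of min_i(a_i + i · x_0).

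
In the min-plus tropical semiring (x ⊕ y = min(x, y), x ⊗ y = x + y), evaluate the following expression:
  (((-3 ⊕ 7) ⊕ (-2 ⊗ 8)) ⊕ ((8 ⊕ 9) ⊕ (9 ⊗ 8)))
(((-3 ⊕ 7) ⊕ (-2 ⊗ 8)) ⊕ ((8 ⊕ 9) ⊕ (9 ⊗ 8))) = -3

Expand innermost to outermost. Recall ⊕ takes the minimum of its arguments and ⊗ takes their sum. Working out the expression (((-3 ⊕ 7) ⊕ (-2 ⊗ 8)) ⊕ ((8 ⊕ 9) ⊕ (9 ⊗ 8))) gives -3.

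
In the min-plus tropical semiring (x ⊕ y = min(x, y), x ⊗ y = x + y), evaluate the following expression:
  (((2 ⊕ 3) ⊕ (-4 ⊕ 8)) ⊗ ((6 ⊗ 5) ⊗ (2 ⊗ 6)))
(((2 ⊕ 3) ⊕ (-4 ⊕ 8)) ⊗ ((6 ⊗ 5) ⊗ (2 ⊗ 6))) = 15

Expand innermost to outermost. Recall ⊕ takes the minimum of its arguments and ⊗ takes their sum. Working out the expression (((2 ⊕ 3) ⊕ (-4 ⊕ 8)) ⊗ ((6 ⊗ 5) ⊗ (2 ⊗ 6))) gives 15.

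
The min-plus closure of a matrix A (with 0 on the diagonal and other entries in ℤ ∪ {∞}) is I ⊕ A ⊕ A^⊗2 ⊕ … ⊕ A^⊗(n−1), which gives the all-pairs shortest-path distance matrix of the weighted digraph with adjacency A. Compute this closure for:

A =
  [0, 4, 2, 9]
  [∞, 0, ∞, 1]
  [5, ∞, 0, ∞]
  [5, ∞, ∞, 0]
Closure =
  [0, 4, 2, 5]
  [6, 0, 8, 1]
  [5, 9, 0, 10]
  [5, 9, 7, 0]

This is the Floyd-Warshall all-pairs shortest-path computation. For each intermediate vertex k = 0, 1, …, 3, update dist[i][j] ← min(dist[i][j], dist[i][k] + dist[k][j]). The final matrix gives, for each (i, j), the minimum total weight of any directed path from i to j (possibly empty when i = j).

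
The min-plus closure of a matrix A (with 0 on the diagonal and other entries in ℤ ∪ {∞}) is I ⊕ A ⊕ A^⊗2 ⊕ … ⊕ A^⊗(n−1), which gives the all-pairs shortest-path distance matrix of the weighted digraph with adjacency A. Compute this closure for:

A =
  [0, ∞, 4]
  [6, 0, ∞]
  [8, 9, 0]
Closure =
  [0, 13, 4]
  [6, 0, 10]
  [8, 9, 0]

This is the Floyd-Warshall all-pairs shortest-path computation. For each intermediate vertex k = 0, 1, …, 2, update dist[i][j] ← min(dist[i][j], dist[i][k] + dist[k][j]). The final matrix gives, for each (i, j), the minimum total weight of any directed path from i to j (possibly empty when i = j).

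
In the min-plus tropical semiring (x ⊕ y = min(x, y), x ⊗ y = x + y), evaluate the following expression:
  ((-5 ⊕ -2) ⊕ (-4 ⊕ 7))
((-5 ⊕ -2) ⊕ (-4 ⊕ 7)) = -5

Expand innermost to outermost. Recall ⊕ takes the minimum of its arguments and ⊗ takes their sum. Working out the expression ((-5 ⊕ -2) ⊕ (-4 ⊕ 7)) gives -5.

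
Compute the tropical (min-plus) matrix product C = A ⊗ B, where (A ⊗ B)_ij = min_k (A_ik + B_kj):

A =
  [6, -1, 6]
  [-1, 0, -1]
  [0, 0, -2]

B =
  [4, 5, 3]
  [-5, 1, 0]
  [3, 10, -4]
A ⊗ B =
  [-6, 0, -1]
  [-5, 1, -5]
  [-5, 1, -6]

Apply the min-plus product entry-by-entry:
  C[0][0] = min over k of (A[0][0] + B[0][0] = 6 + 4 = 10, A[0][1] + B[1][0] = -1 + -5 = -6, A[0][2] + B[2][0] = 6 + 3 = 9) = -6 (attained at k = 1)
  C[0][1] = min over k of (A[0][0] + B[0][1] = 6 + 5 = 11, A[0][1] + B[1][1] = -1 + 1 = 0, A[0][2] + B[2][1] = 6 + 10 = 16) = 0 (attained at k = 1)
  C[0][2] = min over k of (A[0][0] + B[0][2] = 6 + 3 = 9, A[0][1] + B[1][2] = -1 + 0 = -1, A[0][2] + B[2][2] = 6 + -4 = 2) = -1 (attained at k = 1)
  C[1][0] = min over k of (A[1][0] + B[0][0] = -1 + 4 = 3, A[1][1] + B[1][0] = 0 + -5 = -5, A[1][2] + B[2][0] = -1 + 3 = 2) = -5 (attained at k = 1)
  C[1][1] = min over k of (A[1][0] + B[0][1] = -1 + 5 = 4, A[1][1] + B[1][1] = 0 + 1 = 1, A[1][2] + B[2][1] = -1 + 10 = 9) = 1 (attained at k = 1)
  C[1][2] = min over k of (A[1][0] + B[0][2] = -1 + 3 = 2, A[1][1] + B[1][2] = 0 + 0 = 0, A[1][2] + B[2][2] = -1 + -4 = -5) = -5 (attained at k = 2)
  C[2][0] = min over k of (A[2][0] + B[0][0] = 0 + 4 = 4, A[2][1] + B[1][0] = 0 + -5 = -5, A[2][2] + B[2][0] = -2 + 3 = 1) = -5 (attained at k = 1)
  C[2][1] = min over k of (A[2][0] + B[0][1] = 0 + 5 = 5, A[2][1] + B[1][1] = 0 + 1 = 1, A[2][2] + B[2][1] = -2 + 10 = 8) = 1 (attained at k = 1)
  C[2][2] = min over k of (A[2][0] + B[0][2] = 0 + 3 = 3, A[2][1] + B[1][2] = 0 + 0 = 0, A[2][2] + B[2][2] = -2 + -4 = -6) = -6 (attained at k = 2)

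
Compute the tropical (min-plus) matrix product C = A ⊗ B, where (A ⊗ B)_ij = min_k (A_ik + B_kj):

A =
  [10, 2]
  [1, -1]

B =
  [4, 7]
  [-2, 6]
A ⊗ B =
  [0, 8]
  [-3, 5]

Apply the min-plus product entry-by-entry:
  C[0][0] = min over k of (A[0][0] + B[0][0] = 10 + 4 = 14, A[0][1] + B[1][0] = 2 + -2 = 0) = 0 (attained at k = 1)
  C[0][1] = min over k of (A[0][0] + B[0][1] = 10 + 7 = 17, A[0][1] + B[1][1] = 2 + 6 = 8) = 8 (attained at k = 1)
  C[1][0] = min over k of (A[1][0] + B[0][0] = 1 + 4 = 5, A[1][1] + B[1][0] = -1 + -2 = -3) = -3 (attained at k = 1)
  C[1][1] = min over k of (A[1][0] + B[0][1] = 1 + 7 = 8, A[1][1] + B[1][1] = -1 + 6 = 5) = 5 (attained at k = 1)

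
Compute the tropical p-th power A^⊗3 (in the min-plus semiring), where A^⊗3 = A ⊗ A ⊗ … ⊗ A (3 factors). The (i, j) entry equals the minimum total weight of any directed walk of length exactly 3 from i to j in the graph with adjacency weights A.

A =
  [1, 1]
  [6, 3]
A^⊗3 =
  [3, 3]
  [8, 8]

Each entry (A^⊗3)_ij equals the minimum over all length-3 walks i = v_0 → v_1 → … → v_3 = j of Σ_t A[v_t][v_{t+1}]. For example, for (i, j) = (0, 1) we minimise over 4 possible intermediate vertex sequences; the minimum is 3, attained along the walk 0 → 0 → 0 → 1.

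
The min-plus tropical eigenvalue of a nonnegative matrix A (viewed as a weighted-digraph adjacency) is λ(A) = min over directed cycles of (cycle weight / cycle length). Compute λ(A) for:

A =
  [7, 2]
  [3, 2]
λ(A) = 2

Enumerate directed cycles and compute their means (weight / length). Sample:
  cycle 0 → 0: weight = 7, length = 1, mean = 7/1 ≈ 7.000
  cycle 1 → 1: weight = 2, length = 1, mean = 2/1 ≈ 2.000
  cycle 0 → 1 → 0: weight = 5, length = 2, mean = 5/2 ≈ 2.500
  cycle 1 → 0 → 1: weight = 5, length = 2, mean = 5/2 ≈ 2.500
Minimum mean = 2.000, attained e.g. along the cycle 1 → 1 with weight 2 and length 1. So λ(A) = 2/1 = 2.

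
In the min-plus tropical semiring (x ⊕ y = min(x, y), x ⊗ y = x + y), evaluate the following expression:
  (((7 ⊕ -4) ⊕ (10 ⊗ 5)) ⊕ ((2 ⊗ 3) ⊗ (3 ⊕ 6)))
(((7 ⊕ -4) ⊕ (10 ⊗ 5)) ⊕ ((2 ⊗ 3) ⊗ (3 ⊕ 6))) = -4

Expand innermost to outermost. Recall ⊕ takes the minimum of its arguments and ⊗ takes their sum. Working out the expression (((7 ⊕ -4) ⊕ (10 ⊗ 5)) ⊕ ((2 ⊗ 3) ⊗ (3 ⊕ 6))) gives -4.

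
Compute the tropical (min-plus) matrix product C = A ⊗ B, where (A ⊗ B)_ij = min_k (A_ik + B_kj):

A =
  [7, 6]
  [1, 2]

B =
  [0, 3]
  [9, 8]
A ⊗ B =
  [7, 10]
  [1, 4]

Apply the min-plus product entry-by-entry:
  C[0][0] = min over k of (A[0][0] + B[0][0] = 7 + 0 = 7, A[0][1] + B[1][0] = 6 + 9 = 15) = 7 (attained at k = 0)
  C[0][1] = min over k of (A[0][0] + B[0][1] = 7 + 3 = 10, A[0][1] + B[1][1] = 6 + 8 = 14) = 10 (attained at k = 0)
  C[1][0] = min over k of (A[1][0] + B[0][0] = 1 + 0 = 1, A[1][1] + B[1][0] = 2 + 9 = 11) = 1 (attained at k = 0)
  C[1][1] = min over k of (A[1][0] + B[0][1] = 1 + 3 = 4, A[1][1] + B[1][1] = 2 + 8 = 10) = 4 (attained at k = 0)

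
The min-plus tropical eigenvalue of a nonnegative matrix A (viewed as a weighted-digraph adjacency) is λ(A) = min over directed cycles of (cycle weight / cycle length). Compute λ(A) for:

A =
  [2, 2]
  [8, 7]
λ(A) = 2

Enumerate directed cycles and compute their means (weight / length). Sample:
  cycle 0 → 0: weight = 2, length = 1, mean = 2/1 ≈ 2.000
  cycle 1 → 1: weight = 7, length = 1, mean = 7/1 ≈ 7.000
  cycle 0 → 1 → 0: weight = 10, length = 2, mean = 10/2 ≈ 5.000
  cycle 1 → 0 → 1: weight = 10, length = 2, mean = 10/2 ≈ 5.000
Minimum mean = 2.000, attained e.g. along the cycle 0 → 0 with weight 2 and length 1. So λ(A) = 2/1 = 2.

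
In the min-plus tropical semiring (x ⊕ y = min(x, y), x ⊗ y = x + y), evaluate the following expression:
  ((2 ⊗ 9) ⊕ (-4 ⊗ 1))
((2 ⊗ 9) ⊕ (-4 ⊗ 1)) = -3

Expand innermost to outermost. Recall ⊕ takes the minimum of its arguments and ⊗ takes their sum. Working out the expression ((2 ⊗ 9) ⊕ (-4 ⊗ 1)) gives -3.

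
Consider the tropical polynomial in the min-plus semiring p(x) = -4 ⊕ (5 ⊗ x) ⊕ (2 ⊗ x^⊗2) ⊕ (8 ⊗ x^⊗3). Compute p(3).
p(3) = -4

A tropical monomial a ⊗ x^⊗i evaluates to a + i · x. Evaluating each term at x = 3:
  Term 0 contributes -4 + 0 · 3 = -4
  Term 1 contributes 5 + 1 · 3 = 8
  Term 2 contributes 2 + 2 · 3 = 8
  Term 3 contributes 8 + 3 · 3 = 17
p(3) = ⊕ of these = min[-4, 8, 8, 17] = -4.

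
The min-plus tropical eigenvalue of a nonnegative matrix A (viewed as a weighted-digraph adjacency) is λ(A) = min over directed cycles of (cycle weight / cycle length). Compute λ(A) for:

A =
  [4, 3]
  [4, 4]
λ(A) = 7/2

Enumerate directed cycles and compute their means (weight / length). Sample:
  cycle 0 → 0: weight = 4, length = 1, mean = 4/1 ≈ 4.000
  cycle 1 → 1: weight = 4, length = 1, mean = 4/1 ≈ 4.000
  cycle 0 → 1 → 0: weight = 7, length = 2, mean = 7/2 ≈ 3.500
  cycle 1 → 0 → 1: weight = 7, length = 2, mean = 7/2 ≈ 3.500
Minimum mean = 3.500, attained e.g. along the cycle 0 → 1 → 0 with weight 7 and length 2. So λ(A) = 7/2 = 7/2.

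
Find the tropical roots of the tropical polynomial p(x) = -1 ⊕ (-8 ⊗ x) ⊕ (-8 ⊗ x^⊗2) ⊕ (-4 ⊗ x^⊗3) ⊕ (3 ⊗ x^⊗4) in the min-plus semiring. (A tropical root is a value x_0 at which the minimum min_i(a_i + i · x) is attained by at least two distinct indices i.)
Roots: {-7, -4, 0, 7}

Each tropical root is a break point of the lower envelope of the lines y = a_i + i · x (there are 5 lines, with slopes 0, 1, ..., 4). Only the lines that attain the minimum somewhere contribute to roots; other lines are dominated. Here the surviving (envelope) indices are i = 4, i = 3, i = 2, i = 1, i = 0.
Intersections between consecutive envelope lines give the roots: for adjacent envelope indices i < j the intersection is x = (a_i − a_j) / (j − i). Reading off the sorted break points: {-7, -4, 0, 7}.
Verification: at each break x_0, at least two indices attain the minimum of min_i(a_i + i · x_0).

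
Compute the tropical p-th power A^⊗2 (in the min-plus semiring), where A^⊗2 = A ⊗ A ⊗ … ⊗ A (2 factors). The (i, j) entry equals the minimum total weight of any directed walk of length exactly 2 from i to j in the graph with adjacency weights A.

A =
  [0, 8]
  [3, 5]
A^⊗2 =
  [0, 8]
  [3, 10]

Each entry (A^⊗2)_ij equals the minimum over all length-2 walks i = v_0 → v_1 → … → v_2 = j of Σ_t A[v_t][v_{t+1}]. For example, for (i, j) = (0, 1) we minimise over 2 possible intermediate vertex sequences; the minimum is 8, attained along the walk 0 → 0 → 1.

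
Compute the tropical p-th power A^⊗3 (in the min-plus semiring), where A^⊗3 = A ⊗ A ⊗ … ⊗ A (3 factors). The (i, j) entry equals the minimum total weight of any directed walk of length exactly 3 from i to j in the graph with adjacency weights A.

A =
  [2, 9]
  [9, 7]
A^⊗3 =
  [6, 13]
  [13, 20]

Each entry (A^⊗3)_ij equals the minimum over all length-3 walks i = v_0 → v_1 → … → v_3 = j of Σ_t A[v_t][v_{t+1}]. For example, for (i, j) = (0, 1) we minimise over 4 possible intermediate vertex sequences; the minimum is 13, attained along the walk 0 → 0 → 0 → 1.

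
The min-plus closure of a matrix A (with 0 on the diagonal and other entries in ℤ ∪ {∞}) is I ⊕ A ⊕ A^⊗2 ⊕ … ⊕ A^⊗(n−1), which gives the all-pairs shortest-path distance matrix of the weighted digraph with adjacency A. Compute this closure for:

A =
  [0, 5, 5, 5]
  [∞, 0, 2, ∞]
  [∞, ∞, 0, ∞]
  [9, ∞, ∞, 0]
Closure =
  [0, 5, 5, 5]
  [∞, 0, 2, ∞]
  [∞, ∞, 0, ∞]
  [9, 14, 14, 0]

This is the Floyd-Warshall all-pairs shortest-path computation. For each intermediate vertex k = 0, 1, …, 3, update dist[i][j] ← min(dist[i][j], dist[i][k] + dist[k][j]). The final matrix gives, for each (i, j), the minimum total weight of any directed path from i to j (possibly empty when i = j).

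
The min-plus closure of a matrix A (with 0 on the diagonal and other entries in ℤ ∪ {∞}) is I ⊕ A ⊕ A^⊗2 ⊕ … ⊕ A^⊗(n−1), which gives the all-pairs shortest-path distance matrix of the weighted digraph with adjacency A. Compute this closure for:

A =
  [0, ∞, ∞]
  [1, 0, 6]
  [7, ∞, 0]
Closure =
  [0, ∞, ∞]
  [1, 0, 6]
  [7, ∞, 0]

This is the Floyd-Warshall all-pairs shortest-path computation. For each intermediate vertex k = 0, 1, …, 2, update dist[i][j] ← min(dist[i][j], dist[i][k] + dist[k][j]). The final matrix gives, for each (i, j), the minimum total weight of any directed path from i to j (possibly empty when i = j).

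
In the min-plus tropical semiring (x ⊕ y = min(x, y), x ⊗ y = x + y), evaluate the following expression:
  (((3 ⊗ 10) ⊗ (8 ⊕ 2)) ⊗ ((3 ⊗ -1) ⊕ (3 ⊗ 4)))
(((3 ⊗ 10) ⊗ (8 ⊕ 2)) ⊗ ((3 ⊗ -1) ⊕ (3 ⊗ 4))) = 17

Expand innermost to outermost. Recall ⊕ takes the minimum of its arguments and ⊗ takes their sum. Working out the expression (((3 ⊗ 10) ⊗ (8 ⊕ 2)) ⊗ ((3 ⊗ -1) ⊕ (3 ⊗ 4))) gives 17.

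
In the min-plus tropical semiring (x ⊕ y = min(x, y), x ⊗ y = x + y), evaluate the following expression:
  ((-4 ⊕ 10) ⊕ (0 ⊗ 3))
((-4 ⊕ 10) ⊕ (0 ⊗ 3)) = -4

Expand innermost to outermost. Recall ⊕ takes the minimum of its arguments and ⊗ takes their sum. Working out the expression ((-4 ⊕ 10) ⊕ (0 ⊗ 3)) gives -4.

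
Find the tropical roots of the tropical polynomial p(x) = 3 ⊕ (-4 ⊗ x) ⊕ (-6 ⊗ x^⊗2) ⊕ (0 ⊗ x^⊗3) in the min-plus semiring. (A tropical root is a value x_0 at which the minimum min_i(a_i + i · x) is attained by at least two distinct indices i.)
Roots: {-6, 2, 7}

Each tropical root is a break point of the lower envelope of the lines y = a_i + i · x (there are 4 lines, with slopes 0, 1, ..., 3). Only the lines that attain the minimum somewhere contribute to roots; other lines are dominated. Here the surviving (envelope) indices are i = 3, i = 2, i = 1, i = 0.
Intersections between consecutive envelope lines give the roots: for adjacent envelope indices i < j the intersection is x = (a_i − a_j) / (j − i). Reading off the sorted break points: {-6, 2, 7}.
Verification: at each break x_0, at least two indices attain the minimum of min_i(a_i + i · x_0).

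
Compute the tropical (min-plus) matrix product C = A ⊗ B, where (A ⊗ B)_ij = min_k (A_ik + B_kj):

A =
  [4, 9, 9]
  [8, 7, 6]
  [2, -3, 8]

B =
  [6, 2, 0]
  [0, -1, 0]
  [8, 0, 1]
A ⊗ B =
  [9, 6, 4]
  [7, 6, 7]
  [-3, -4, -3]

Apply the min-plus product entry-by-entry:
  C[0][0] = min over k of (A[0][0] + B[0][0] = 4 + 6 = 10, A[0][1] + B[1][0] = 9 + 0 = 9, A[0][2] + B[2][0] = 9 + 8 = 17) = 9 (attained at k = 1)
  C[0][1] = min over k of (A[0][0] + B[0][1] = 4 + 2 = 6, A[0][1] + B[1][1] = 9 + -1 = 8, A[0][2] + B[2][1] = 9 + 0 = 9) = 6 (attained at k = 0)
  C[0][2] = min over k of (A[0][0] + B[0][2] = 4 + 0 = 4, A[0][1] + B[1][2] = 9 + 0 = 9, A[0][2] + B[2][2] = 9 + 1 = 10) = 4 (attained at k = 0)
  C[1][0] = min over k of (A[1][0] + B[0][0] = 8 + 6 = 14, A[1][1] + B[1][0] = 7 + 0 = 7, A[1][2] + B[2][0] = 6 + 8 = 14) = 7 (attained at k = 1)
  C[1][1] = min over k of (A[1][0] + B[0][1] = 8 + 2 = 10, A[1][1] + B[1][1] = 7 + -1 = 6, A[1][2] + B[2][1] = 6 + 0 = 6) = 6 (attained at k = 1)
  C[1][2] = min over k of (A[1][0] + B[0][2] = 8 + 0 = 8, A[1][1] + B[1][2] = 7 + 0 = 7, A[1][2] + B[2][2] = 6 + 1 = 7) = 7 (attained at k = 1)
  C[2][0] = min over k of (A[2][0] + B[0][0] = 2 + 6 = 8, A[2][1] + B[1][0] = -3 + 0 = -3, A[2][2] + B[2][0] = 8 + 8 = 16) = -3 (attained at k = 1)
  C[2][1] = min over k of (A[2][0] + B[0][1] = 2 + 2 = 4, A[2][1] + B[1][1] = -3 + -1 = -4, A[2][2] + B[2][1] = 8 + 0 = 8) = -4 (attained at k = 1)
  C[2][2] = min over k of (A[2][0] + B[0][2] = 2 + 0 = 2, A[2][1] + B[1][2] = -3 + 0 = -3, A[2][2] + B[2][2] = 8 + 1 = 9) = -3 (attained at k = 1)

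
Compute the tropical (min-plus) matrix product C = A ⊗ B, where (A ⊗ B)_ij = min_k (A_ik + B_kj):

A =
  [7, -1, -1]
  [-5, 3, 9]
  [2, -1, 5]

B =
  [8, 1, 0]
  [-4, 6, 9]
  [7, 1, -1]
A ⊗ B =
  [-5, 0, -2]
  [-1, -4, -5]
  [-5, 3, 2]

Apply the min-plus product entry-by-entry:
  C[0][0] = min over k of (A[0][0] + B[0][0] = 7 + 8 = 15, A[0][1] + B[1][0] = -1 + -4 = -5, A[0][2] + B[2][0] = -1 + 7 = 6) = -5 (attained at k = 1)
  C[0][1] = min over k of (A[0][0] + B[0][1] = 7 + 1 = 8, A[0][1] + B[1][1] = -1 + 6 = 5, A[0][2] + B[2][1] = -1 + 1 = 0) = 0 (attained at k = 2)
  C[0][2] = min over k of (A[0][0] + B[0][2] = 7 + 0 = 7, A[0][1] + B[1][2] = -1 + 9 = 8, A[0][2] + B[2][2] = -1 + -1 = -2) = -2 (attained at k = 2)
  C[1][0] = min over k of (A[1][0] + B[0][0] = -5 + 8 = 3, A[1][1] + B[1][0] = 3 + -4 = -1, A[1][2] + B[2][0] = 9 + 7 = 16) = -1 (attained at k = 1)
  C[1][1] = min over k of (A[1][0] + B[0][1] = -5 + 1 = -4, A[1][1] + B[1][1] = 3 + 6 = 9, A[1][2] + B[2][1] = 9 + 1 = 10) = -4 (attained at k = 0)
  C[1][2] = min over k of (A[1][0] + B[0][2] = -5 + 0 = -5, A[1][1] + B[1][2] = 3 + 9 = 12, A[1][2] + B[2][2] = 9 + -1 = 8) = -5 (attained at k = 0)
  C[2][0] = min over k of (A[2][0] + B[0][0] = 2 + 8 = 10, A[2][1] + B[1][0] = -1 + -4 = -5, A[2][2] + B[2][0] = 5 + 7 = 12) = -5 (attained at k = 1)
  C[2][1] = min over k of (A[2][0] + B[0][1] = 2 + 1 = 3, A[2][1] + B[1][1] = -1 + 6 = 5, A[2][2] + B[2][1] = 5 + 1 = 6) = 3 (attained at k = 0)
  C[2][2] = min over k of (A[2][0] + B[0][2] = 2 + 0 = 2, A[2][1] + B[1][2] = -1 + 9 = 8, A[2][2] + B[2][2] = 5 + -1 = 4) = 2 (attained at k = 0)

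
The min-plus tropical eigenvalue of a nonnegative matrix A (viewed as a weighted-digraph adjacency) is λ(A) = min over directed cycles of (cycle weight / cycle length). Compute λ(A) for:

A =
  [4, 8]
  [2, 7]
λ(A) = 4

Enumerate directed cycles and compute their means (weight / length). Sample:
  cycle 0 → 0: weight = 4, length = 1, mean = 4/1 ≈ 4.000
  cycle 1 → 1: weight = 7, length = 1, mean = 7/1 ≈ 7.000
  cycle 0 → 1 → 0: weight = 10, length = 2, mean = 10/2 ≈ 5.000
  cycle 1 → 0 → 1: weight = 10, length = 2, mean = 10/2 ≈ 5.000
Minimum mean = 4.000, attained e.g. along the cycle 0 → 0 with weight 4 and length 1. So λ(A) = 4/1 = 4.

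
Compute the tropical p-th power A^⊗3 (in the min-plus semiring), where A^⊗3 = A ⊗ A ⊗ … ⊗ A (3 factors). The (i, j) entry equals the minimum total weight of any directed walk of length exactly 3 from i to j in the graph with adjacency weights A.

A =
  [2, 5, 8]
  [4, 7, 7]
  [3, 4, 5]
A^⊗3 =
  [6, 9, 12]
  [8, 11, 14]
  [7, 10, 13]

Each entry (A^⊗3)_ij equals the minimum over all length-3 walks i = v_0 → v_1 → … → v_3 = j of Σ_t A[v_t][v_{t+1}]. For example, for (i, j) = (0, 2) we minimise over 9 possible intermediate vertex sequences; the minimum is 12, attained along the walk 0 → 0 → 0 → 2.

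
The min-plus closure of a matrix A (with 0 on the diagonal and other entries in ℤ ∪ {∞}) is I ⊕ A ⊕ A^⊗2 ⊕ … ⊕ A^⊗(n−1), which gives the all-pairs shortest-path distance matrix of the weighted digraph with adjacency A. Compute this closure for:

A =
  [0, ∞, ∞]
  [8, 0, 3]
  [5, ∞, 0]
Closure =
  [0, ∞, ∞]
  [8, 0, 3]
  [5, ∞, 0]

This is the Floyd-Warshall all-pairs shortest-path computation. For each intermediate vertex k = 0, 1, …, 2, update dist[i][j] ← min(dist[i][j], dist[i][k] + dist[k][j]). The final matrix gives, for each (i, j), the minimum total weight of any directed path from i to j (possibly empty when i = j).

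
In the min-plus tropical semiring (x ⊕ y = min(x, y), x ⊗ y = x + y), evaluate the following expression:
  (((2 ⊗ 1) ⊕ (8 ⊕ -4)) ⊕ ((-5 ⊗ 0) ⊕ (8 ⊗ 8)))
(((2 ⊗ 1) ⊕ (8 ⊕ -4)) ⊕ ((-5 ⊗ 0) ⊕ (8 ⊗ 8))) = -5

Expand innermost to outermost. Recall ⊕ takes the minimum of its arguments and ⊗ takes their sum. Working out the expression (((2 ⊗ 1) ⊕ (8 ⊕ -4)) ⊕ ((-5 ⊗ 0) ⊕ (8 ⊗ 8))) gives -5.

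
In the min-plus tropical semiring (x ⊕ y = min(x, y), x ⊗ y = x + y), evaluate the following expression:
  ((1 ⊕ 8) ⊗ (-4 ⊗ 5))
((1 ⊕ 8) ⊗ (-4 ⊗ 5)) = 2

Expand innermost to outermost. Recall ⊕ takes the minimum of its arguments and ⊗ takes their sum. Working out the expression ((1 ⊕ 8) ⊗ (-4 ⊗ 5)) gives 2.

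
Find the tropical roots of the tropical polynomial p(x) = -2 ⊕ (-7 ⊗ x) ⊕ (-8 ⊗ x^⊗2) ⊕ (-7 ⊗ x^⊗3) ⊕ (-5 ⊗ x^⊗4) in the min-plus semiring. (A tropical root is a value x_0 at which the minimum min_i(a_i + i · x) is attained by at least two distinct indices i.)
Roots: {-2, -1, 1, 5}

Each tropical root is a break point of the lower envelope of the lines y = a_i + i · x (there are 5 lines, with slopes 0, 1, ..., 4). Only the lines that attain the minimum somewhere contribute to roots; other lines are dominated. Here the surviving (envelope) indices are i = 4, i = 3, i = 2, i = 1, i = 0.
Intersections between consecutive envelope lines give the roots: for adjacent envelope indices i < j the intersection is x = (a_i − a_j) / (j − i). Reading off the sorted break points: {-2, -1, 1, 5}.
Verification: at each break x_0, at least two indices attain the minimum of min_i(a_i + i · x_0).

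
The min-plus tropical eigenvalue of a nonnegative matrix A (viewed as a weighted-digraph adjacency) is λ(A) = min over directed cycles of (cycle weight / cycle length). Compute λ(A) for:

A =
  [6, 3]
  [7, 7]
λ(A) = 5

Enumerate directed cycles and compute their means (weight / length). Sample:
  cycle 0 → 0: weight = 6, length = 1, mean = 6/1 ≈ 6.000
  cycle 1 → 1: weight = 7, length = 1, mean = 7/1 ≈ 7.000
  cycle 0 → 1 → 0: weight = 10, length = 2, mean = 10/2 ≈ 5.000
  cycle 1 → 0 → 1: weight = 10, length = 2, mean = 10/2 ≈ 5.000
Minimum mean = 5.000, attained e.g. along the cycle 0 → 1 → 0 with weight 10 and length 2. So λ(A) = 10/2 = 5.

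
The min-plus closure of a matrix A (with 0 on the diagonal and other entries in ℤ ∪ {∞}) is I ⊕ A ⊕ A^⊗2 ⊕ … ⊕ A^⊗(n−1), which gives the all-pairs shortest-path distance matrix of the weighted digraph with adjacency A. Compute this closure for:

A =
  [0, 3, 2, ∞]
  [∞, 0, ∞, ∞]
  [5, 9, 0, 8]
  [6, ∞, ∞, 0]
Closure =
  [0, 3, 2, 10]
  [∞, 0, ∞, ∞]
  [5, 8, 0, 8]
  [6, 9, 8, 0]

This is the Floyd-Warshall all-pairs shortest-path computation. For each intermediate vertex k = 0, 1, …, 3, update dist[i][j] ← min(dist[i][j], dist[i][k] + dist[k][j]). The final matrix gives, for each (i, j), the minimum total weight of any directed path from i to j (possibly empty when i = j).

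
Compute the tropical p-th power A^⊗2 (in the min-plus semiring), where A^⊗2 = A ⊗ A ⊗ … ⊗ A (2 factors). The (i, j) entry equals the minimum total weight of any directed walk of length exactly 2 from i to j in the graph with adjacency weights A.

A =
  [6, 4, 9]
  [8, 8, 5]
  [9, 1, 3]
A^⊗2 =
  [12, 10, 9]
  [14, 6, 8]
  [9, 4, 6]

Each entry (A^⊗2)_ij equals the minimum over all length-2 walks i = v_0 → v_1 → … → v_2 = j of Σ_t A[v_t][v_{t+1}]. For example, for (i, j) = (0, 2) we minimise over 3 possible intermediate vertex sequences; the minimum is 9, attained along the walk 0 → 1 → 2.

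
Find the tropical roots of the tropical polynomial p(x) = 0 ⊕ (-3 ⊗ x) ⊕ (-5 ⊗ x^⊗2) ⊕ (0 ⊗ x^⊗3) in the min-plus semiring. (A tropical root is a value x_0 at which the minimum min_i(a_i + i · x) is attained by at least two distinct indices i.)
Roots: {-5, 2, 3}

Each tropical root is a break point of the lower envelope of the lines y = a_i + i · x (there are 4 lines, with slopes 0, 1, ..., 3). Only the lines that attain the minimum somewhere contribute to roots; other lines are dominated. Here the surviving (envelope) indices are i = 3, i = 2, i = 1, i = 0.
Intersections between consecutive envelope lines give the roots: for adjacent envelope indices i < j the intersection is x = (a_i − a_j) / (j − i). Reading off the sorted break points: {-5, 2, 3}.
Verification: at each break x_0, at least two indices attain the minimum of min_i(a_i + i · x_0).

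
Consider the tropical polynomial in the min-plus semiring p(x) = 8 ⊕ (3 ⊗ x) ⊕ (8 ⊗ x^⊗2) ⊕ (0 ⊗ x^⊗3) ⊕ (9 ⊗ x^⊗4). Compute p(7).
p(7) = 8

A tropical monomial a ⊗ x^⊗i evaluates to a + i · x. Evaluating each term at x = 7:
  Term 0 contributes 8 + 0 · 7 = 8
  Term 1 contributes 3 + 1 · 7 = 10
  Term 2 contributes 8 + 2 · 7 = 22
  Term 3 contributes 0 + 3 · 7 = 21
  Term 4 contributes 9 + 4 · 7 = 37
p(7) = ⊕ of these = min[8, 10, 22, 21, 37] = 8.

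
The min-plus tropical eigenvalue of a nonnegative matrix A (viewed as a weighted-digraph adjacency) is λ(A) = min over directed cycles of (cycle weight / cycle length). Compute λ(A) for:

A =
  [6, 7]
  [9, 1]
λ(A) = 1

Enumerate directed cycles and compute their means (weight / length). Sample:
  cycle 0 → 0: weight = 6, length = 1, mean = 6/1 ≈ 6.000
  cycle 1 → 1: weight = 1, length = 1, mean = 1/1 ≈ 1.000
  cycle 0 → 1 → 0: weight = 16, length = 2, mean = 16/2 ≈ 8.000
  cycle 1 → 0 → 1: weight = 16, length = 2, mean = 16/2 ≈ 8.000
Minimum mean = 1.000, attained e.g. along the cycle 1 → 1 with weight 1 and length 1. So λ(A) = 1/1 = 1.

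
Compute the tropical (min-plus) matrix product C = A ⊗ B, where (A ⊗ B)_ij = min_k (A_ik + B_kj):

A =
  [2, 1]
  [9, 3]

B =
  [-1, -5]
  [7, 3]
A ⊗ B =
  [1, -3]
  [8, 4]

Apply the min-plus product entry-by-entry:
  C[0][0] = min over k of (A[0][0] + B[0][0] = 2 + -1 = 1, A[0][1] + B[1][0] = 1 + 7 = 8) = 1 (attained at k = 0)
  C[0][1] = min over k of (A[0][0] + B[0][1] = 2 + -5 = -3, A[0][1] + B[1][1] = 1 + 3 = 4) = -3 (attained at k = 0)
  C[1][0] = min over k of (A[1][0] + B[0][0] = 9 + -1 = 8, A[1][1] + B[1][0] = 3 + 7 = 10) = 8 (attained at k = 0)
  C[1][1] = min over k of (A[1][0] + B[0][1] = 9 + -5 = 4, A[1][1] + B[1][1] = 3 + 3 = 6) = 4 (attained at k = 0)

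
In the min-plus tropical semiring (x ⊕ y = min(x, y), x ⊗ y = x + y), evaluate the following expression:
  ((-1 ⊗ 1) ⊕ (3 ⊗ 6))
((-1 ⊗ 1) ⊕ (3 ⊗ 6)) = 0

Expand innermost to outermost. Recall ⊕ takes the minimum of its arguments and ⊗ takes their sum. Working out the expression ((-1 ⊗ 1) ⊕ (3 ⊗ 6)) gives 0.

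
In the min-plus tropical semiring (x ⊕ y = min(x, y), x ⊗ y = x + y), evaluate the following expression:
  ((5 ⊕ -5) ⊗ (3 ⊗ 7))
((5 ⊕ -5) ⊗ (3 ⊗ 7)) = 5

Expand innermost to outermost. Recall ⊕ takes the minimum of its arguments and ⊗ takes their sum. Working out the expression ((5 ⊕ -5) ⊗ (3 ⊗ 7)) gives 5.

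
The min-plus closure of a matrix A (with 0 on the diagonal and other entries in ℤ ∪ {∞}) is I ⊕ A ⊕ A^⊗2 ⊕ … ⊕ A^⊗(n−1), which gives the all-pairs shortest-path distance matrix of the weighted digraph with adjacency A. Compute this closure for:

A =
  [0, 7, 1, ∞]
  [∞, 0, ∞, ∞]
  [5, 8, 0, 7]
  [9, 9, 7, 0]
Closure =
  [0, 7, 1, 8]
  [∞, 0, ∞, ∞]
  [5, 8, 0, 7]
  [9, 9, 7, 0]

This is the Floyd-Warshall all-pairs shortest-path computation. For each intermediate vertex k = 0, 1, …, 3, update dist[i][j] ← min(dist[i][j], dist[i][k] + dist[k][j]). The final matrix gives, for each (i, j), the minimum total weight of any directed path from i to j (possibly empty when i = j).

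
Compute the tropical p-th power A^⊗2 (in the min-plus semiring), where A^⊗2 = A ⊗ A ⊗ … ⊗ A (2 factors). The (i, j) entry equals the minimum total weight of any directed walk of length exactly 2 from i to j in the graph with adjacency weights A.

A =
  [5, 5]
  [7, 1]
A^⊗2 =
  [10, 6]
  [8, 2]

Each entry (A^⊗2)_ij equals the minimum over all length-2 walks i = v_0 → v_1 → … → v_2 = j of Σ_t A[v_t][v_{t+1}]. For example, for (i, j) = (0, 1) we minimise over 2 possible intermediate vertex sequences; the minimum is 6, attained along the walk 0 → 1 → 1.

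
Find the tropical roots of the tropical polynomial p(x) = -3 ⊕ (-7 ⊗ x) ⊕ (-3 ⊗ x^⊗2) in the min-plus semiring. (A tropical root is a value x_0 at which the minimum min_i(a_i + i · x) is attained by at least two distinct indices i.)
Roots: {-4, 4}

Each tropical root is a break point of the lower envelope of the lines y = a_i + i · x (there are 3 lines, with slopes 0, 1, ..., 2). Only the lines that attain the minimum somewhere contribute to roots; other lines are dominated. Here the surviving (envelope) indices are i = 2, i = 1, i = 0.
Intersections between consecutive envelope lines give the roots: for adjacent envelope indices i < j the intersection is x = (a_i − a_j) / (j − i). Reading off the sorted break points: {-4, 4}.
Verification: at each break x_0, at least two indices attain the minimum of min_i(a_i + i · x_0).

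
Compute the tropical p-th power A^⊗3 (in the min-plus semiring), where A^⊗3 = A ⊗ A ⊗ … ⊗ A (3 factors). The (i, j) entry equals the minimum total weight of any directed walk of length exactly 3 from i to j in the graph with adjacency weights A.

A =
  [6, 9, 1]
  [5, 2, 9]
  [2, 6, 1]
A^⊗3 =
  [4, 8, 3]
  [8, 6, 7]
  [4, 8, 3]

Each entry (A^⊗3)_ij equals the minimum over all length-3 walks i = v_0 → v_1 → … → v_3 = j of Σ_t A[v_t][v_{t+1}]. For example, for (i, j) = (0, 2) we minimise over 9 possible intermediate vertex sequences; the minimum is 3, attained along the walk 0 → 2 → 2 → 2.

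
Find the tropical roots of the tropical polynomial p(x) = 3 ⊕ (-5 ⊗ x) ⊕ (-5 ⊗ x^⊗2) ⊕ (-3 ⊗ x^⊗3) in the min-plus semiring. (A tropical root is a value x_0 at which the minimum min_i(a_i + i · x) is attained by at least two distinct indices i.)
Roots: {-2, 0, 8}

Each tropical root is a break point of the lower envelope of the lines y = a_i + i · x (there are 4 lines, with slopes 0, 1, ..., 3). Only the lines that attain the minimum somewhere contribute to roots; other lines are dominated. Here the surviving (envelope) indices are i = 3, i = 2, i = 1, i = 0.
Intersections between consecutive envelope lines give the roots: for adjacent envelope indices i < j the intersection is x = (a_i − a_j) / (j − i). Reading off the sorted break points: {-2, 0, 8}.
Verification: at each break x_0, at least two indices attain the minimum of min_i(a_i + i · x_0).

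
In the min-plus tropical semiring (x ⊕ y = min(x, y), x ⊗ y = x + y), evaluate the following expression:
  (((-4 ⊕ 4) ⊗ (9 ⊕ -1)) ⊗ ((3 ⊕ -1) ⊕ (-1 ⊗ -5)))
(((-4 ⊕ 4) ⊗ (9 ⊕ -1)) ⊗ ((3 ⊕ -1) ⊕ (-1 ⊗ -5))) = -11

Expand innermost to outermost. Recall ⊕ takes the minimum of its arguments and ⊗ takes their sum. Working out the expression (((-4 ⊕ 4) ⊗ (9 ⊕ -1)) ⊗ ((3 ⊕ -1) ⊕ (-1 ⊗ -5))) gives -11.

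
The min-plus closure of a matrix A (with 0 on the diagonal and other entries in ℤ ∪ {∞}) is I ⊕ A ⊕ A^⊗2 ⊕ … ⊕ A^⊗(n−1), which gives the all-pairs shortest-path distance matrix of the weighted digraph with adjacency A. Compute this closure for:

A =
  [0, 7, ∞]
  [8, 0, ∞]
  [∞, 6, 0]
Closure =
  [0, 7, ∞]
  [8, 0, ∞]
  [14, 6, 0]

This is the Floyd-Warshall all-pairs shortest-path computation. For each intermediate vertex k = 0, 1, …, 2, update dist[i][j] ← min(dist[i][j], dist[i][k] + dist[k][j]). The final matrix gives, for each (i, j), the minimum total weight of any directed path from i to j (possibly empty when i = j).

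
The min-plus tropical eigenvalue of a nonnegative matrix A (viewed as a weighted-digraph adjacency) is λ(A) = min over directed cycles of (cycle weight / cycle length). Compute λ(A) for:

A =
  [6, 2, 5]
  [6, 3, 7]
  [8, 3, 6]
λ(A) = 3

Enumerate directed cycles and compute their means (weight / length). Sample:
  cycle 0 → 0: weight = 6, length = 1, mean = 6/1 ≈ 6.000
  cycle 1 → 1: weight = 3, length = 1, mean = 3/1 ≈ 3.000
  cycle 2 → 2: weight = 6, length = 1, mean = 6/1 ≈ 6.000
  cycle 0 → 1 → 0: weight = 8, length = 2, mean = 8/2 ≈ 4.000
  cycle 0 → 2 → 0: weight = 13, length = 2, mean = 13/2 ≈ 6.500
  cycle 1 → 0 → 1: weight = 8, length = 2, mean = 8/2 ≈ 4.000
Minimum mean = 3.000, attained e.g. along the cycle 1 → 1 with weight 3 and length 1. So λ(A) = 3/1 = 3.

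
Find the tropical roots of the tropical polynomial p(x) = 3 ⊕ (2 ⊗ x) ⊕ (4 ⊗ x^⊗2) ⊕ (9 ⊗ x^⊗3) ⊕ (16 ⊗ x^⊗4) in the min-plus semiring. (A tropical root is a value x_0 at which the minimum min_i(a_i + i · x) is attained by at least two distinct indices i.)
Roots: {-7, -5, -2, 1}

Each tropical root is a break point of the lower envelope of the lines y = a_i + i · x (there are 5 lines, with slopes 0, 1, ..., 4). Only the lines that attain the minimum somewhere contribute to roots; other lines are dominated. Here the surviving (envelope) indices are i = 4, i = 3, i = 2, i = 1, i = 0.
Intersections between consecutive envelope lines give the roots: for adjacent envelope indices i < j the intersection is x = (a_i − a_j) / (j − i). Reading off the sorted break points: {-7, -5, -2, 1}.
Verification: at each break x_0, at least two indices attain the minimum of min_i(a_i + i · x_0).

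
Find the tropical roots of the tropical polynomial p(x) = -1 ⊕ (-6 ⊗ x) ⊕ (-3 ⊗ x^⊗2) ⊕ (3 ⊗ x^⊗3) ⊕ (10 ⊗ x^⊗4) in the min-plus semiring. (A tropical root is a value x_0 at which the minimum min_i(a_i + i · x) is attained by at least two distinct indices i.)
Roots: {-7, -6, -3, 5}

Each tropical root is a break point of the lower envelope of the lines y = a_i + i · x (there are 5 lines, with slopes 0, 1, ..., 4). Only the lines that attain the minimum somewhere contribute to roots; other lines are dominated. Here the surviving (envelope) indices are i = 4, i = 3, i = 2, i = 1, i = 0.
Intersections between consecutive envelope lines give the roots: for adjacent envelope indices i < j the intersection is x = (a_i − a_j) / (j − i). Reading off the sorted break points: {-7, -6, -3, 5}.
Verification: at each break x_0, at least two indices attain the minimum of min_i(a_i + i · x_0).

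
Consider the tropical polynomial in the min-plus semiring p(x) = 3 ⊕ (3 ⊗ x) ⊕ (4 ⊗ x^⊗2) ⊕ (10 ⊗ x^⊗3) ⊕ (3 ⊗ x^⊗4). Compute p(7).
p(7) = 3

A tropical monomial a ⊗ x^⊗i evaluates to a + i · x. Evaluating each term at x = 7:
  Term 0 contributes 3 + 0 · 7 = 3
  Term 1 contributes 3 + 1 · 7 = 10
  Term 2 contributes 4 + 2 · 7 = 18
  Term 3 contributes 10 + 3 · 7 = 31
  Term 4 contributes 3 + 4 · 7 = 31
p(7) = ⊕ of these = min[3, 10, 18, 31, 31] = 3.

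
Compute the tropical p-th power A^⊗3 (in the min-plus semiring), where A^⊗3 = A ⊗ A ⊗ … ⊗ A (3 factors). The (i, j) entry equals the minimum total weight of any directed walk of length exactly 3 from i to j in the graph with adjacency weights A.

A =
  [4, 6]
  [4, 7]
A^⊗3 =
  [12, 14]
  [12, 14]

Each entry (A^⊗3)_ij equals the minimum over all length-3 walks i = v_0 → v_1 → … → v_3 = j of Σ_t A[v_t][v_{t+1}]. For example, for (i, j) = (0, 1) we minimise over 4 possible intermediate vertex sequences; the minimum is 14, attained along the walk 0 → 0 → 0 → 1.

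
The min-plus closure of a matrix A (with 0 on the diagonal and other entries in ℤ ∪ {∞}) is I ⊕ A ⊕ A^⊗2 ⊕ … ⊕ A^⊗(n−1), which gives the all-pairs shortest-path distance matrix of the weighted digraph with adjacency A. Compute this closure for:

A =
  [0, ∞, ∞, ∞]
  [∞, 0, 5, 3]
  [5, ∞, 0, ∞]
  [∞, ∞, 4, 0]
Closure =
  [0, ∞, ∞, ∞]
  [10, 0, 5, 3]
  [5, ∞, 0, ∞]
  [9, ∞, 4, 0]

This is the Floyd-Warshall all-pairs shortest-path computation. For each intermediate vertex k = 0, 1, …, 3, update dist[i][j] ← min(dist[i][j], dist[i][k] + dist[k][j]). The final matrix gives, for each (i, j), the minimum total weight of any directed path from i to j (possibly empty when i = j).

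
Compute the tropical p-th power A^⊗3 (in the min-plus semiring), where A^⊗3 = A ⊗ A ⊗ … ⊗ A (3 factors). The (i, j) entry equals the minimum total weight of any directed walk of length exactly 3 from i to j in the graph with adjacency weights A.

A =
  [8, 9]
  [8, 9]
A^⊗3 =
  [24, 25]
  [24, 25]

Each entry (A^⊗3)_ij equals the minimum over all length-3 walks i = v_0 → v_1 → … → v_3 = j of Σ_t A[v_t][v_{t+1}]. For example, for (i, j) = (0, 1) we minimise over 4 possible intermediate vertex sequences; the minimum is 25, attained along the walk 0 → 0 → 0 → 1.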